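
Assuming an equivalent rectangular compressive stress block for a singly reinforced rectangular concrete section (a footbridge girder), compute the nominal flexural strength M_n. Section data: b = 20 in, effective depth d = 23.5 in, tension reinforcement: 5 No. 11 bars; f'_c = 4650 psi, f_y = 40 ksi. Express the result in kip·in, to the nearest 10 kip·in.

A_s = 5 × 1.56 = 7.8 in².
T = A_s f_y = 7.8 × 40 = 312 kips.
a = T/(0.85 f'_c b) = 312/(0.85 × 4.65 × 20) = 3.947 in.
M_n = T(d − a/2) = 312 × (23.5 − 1.9735) = 6716.3 kip·in.

M_n ≈ 6720 kip·in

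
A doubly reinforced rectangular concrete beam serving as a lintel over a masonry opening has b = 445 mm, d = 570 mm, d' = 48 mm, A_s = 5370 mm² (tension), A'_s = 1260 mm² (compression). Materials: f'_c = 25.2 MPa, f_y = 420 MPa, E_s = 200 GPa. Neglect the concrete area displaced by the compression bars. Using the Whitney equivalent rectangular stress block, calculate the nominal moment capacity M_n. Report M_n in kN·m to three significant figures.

M_n ≈ 1100 kN·m

Assume both tension and compression steel yield.
Net tension couple steel: A_s − A'_s = 4110 mm².
a = (A_s − A'_s) f_y / (0.85 f'_c b) = 1726200/(0.85 × 25.2 × 445) = 181.10 mm.
c = a/β₁ = 181.10/0.85 = 213.06 mm; ε'_s = 0.003(c − d')/c = 0.0023 ≥ f_y/E_s = 0.0021, so compression steel does yield.
M_n = (A_s − A'_s) f_y (d − a/2) + A'_s f_y (d − d') = [1726200 × (570 − 90.55) + 529200 × (570 − 48)] × 10⁻⁶ = 827.63 + 276.24 = 1103.87 kN·m.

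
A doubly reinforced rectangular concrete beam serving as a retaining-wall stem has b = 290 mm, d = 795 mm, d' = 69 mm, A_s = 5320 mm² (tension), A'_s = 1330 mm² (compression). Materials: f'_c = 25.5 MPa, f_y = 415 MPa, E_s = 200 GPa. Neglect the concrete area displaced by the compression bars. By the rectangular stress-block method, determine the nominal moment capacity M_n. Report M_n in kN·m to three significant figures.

M_n ≈ 1500 kN·m

Assume both tension and compression steel yield.
Net tension couple steel: A_s − A'_s = 3990 mm².
a = (A_s − A'_s) f_y / (0.85 f'_c b) = 1655850/(0.85 × 25.5 × 290) = 263.43 mm.
c = a/β₁ = 263.43/0.85 = 309.92 mm; ε'_s = 0.003(c − d')/c = 0.0023 ≥ f_y/E_s = 0.0021, so compression steel does yield.
M_n = (A_s − A'_s) f_y (d − a/2) + A'_s f_y (d − d') = [1655850 × (795 − 131.715) + 551950 × (795 − 69)] × 10⁻⁶ = 1098.30 + 400.72 = 1499.02 kN·m.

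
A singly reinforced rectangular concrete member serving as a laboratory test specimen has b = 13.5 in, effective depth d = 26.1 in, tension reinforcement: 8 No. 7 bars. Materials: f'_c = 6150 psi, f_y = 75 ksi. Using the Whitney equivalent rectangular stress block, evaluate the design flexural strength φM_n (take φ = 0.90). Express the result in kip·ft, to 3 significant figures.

A_s = 8 × 0.6 = 4.8 in².
T = A_s f_y = 4.8 × 75 = 360 kips.
a = T/(0.85 f'_c b) = 360/(0.85 × 6.15 × 13.5) = 5.101 in.
M_n = T(d − a/2) = 360 × (26.1 − 2.5505) = 8477.8 kip·in = 8477.8/12 = 706.48 kip·ft.
φM_n = 0.90 × 706.48 = 635.83 kip·ft.

φM_n ≈ 636 kip·ft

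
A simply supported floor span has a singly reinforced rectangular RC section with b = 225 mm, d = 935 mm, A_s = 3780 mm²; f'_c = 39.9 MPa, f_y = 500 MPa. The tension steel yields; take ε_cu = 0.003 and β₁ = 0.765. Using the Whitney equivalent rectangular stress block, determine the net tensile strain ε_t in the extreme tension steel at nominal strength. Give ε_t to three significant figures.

ε_t ≈ 0.00566

a = A_s f_y/(0.85 f'_c b) = 247.68 mm.
β₁ = 0.765, so c = a/β₁ = 247.68/0.765 = 323.76 mm.
From the linear strain diagram with ε_cu = 0.003: ε_t = 0.003 (d − c)/c = 0.003 × (935 − 323.76)/323.76 = 0.00566.
Since ε_t ≥ 0.005, the section is tension-controlled.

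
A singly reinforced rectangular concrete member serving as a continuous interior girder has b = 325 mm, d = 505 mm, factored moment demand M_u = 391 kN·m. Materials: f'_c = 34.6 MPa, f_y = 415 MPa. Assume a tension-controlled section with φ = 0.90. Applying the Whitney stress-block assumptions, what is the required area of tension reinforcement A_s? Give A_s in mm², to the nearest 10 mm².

A_s ≈ 2300 mm²

M_n = M_u/φ = 391/0.90 = 434.444 kN·m.
With M_n = 0.85 f'_c a b (d − a/2), solve the quadratic for a:
a = d − √(d² − 2M_n/(0.85 f'_c b)) = 505 − √(505² − 2 × 434.444×10⁶/(0.85 × 34.6 × 325)) = 99.88 mm.
A_s = 0.85 f'_c a b / f_y = 0.85 × 34.6 × 99.88 × 325 / 415 = 2300.4 mm².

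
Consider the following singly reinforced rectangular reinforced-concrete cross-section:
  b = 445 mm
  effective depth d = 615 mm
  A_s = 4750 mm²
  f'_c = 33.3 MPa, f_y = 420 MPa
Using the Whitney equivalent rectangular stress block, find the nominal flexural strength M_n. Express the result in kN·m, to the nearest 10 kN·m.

T = A_s f_y = 4750 × 420 = 1995000 N = 1995 kN.
From C = T: a = T/(0.85 f'_c b) = 1995000/(0.85 × 33.3 × 445) = 158.39 mm.
M_n = T(d − a/2) = 1995 kN × (615 − 79.195) mm = 1068.93 kN·m.

M_n ≈ 1070 kN·m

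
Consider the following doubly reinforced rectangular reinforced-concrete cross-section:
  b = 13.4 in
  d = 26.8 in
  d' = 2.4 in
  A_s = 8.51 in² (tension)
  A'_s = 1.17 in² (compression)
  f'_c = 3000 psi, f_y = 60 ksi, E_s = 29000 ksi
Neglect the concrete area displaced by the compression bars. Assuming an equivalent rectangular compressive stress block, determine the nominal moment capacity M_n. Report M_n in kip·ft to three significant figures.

M_n ≈ 890 kip·ft

Assume both steels yield.
a = (A_s − A'_s) f_y/(0.85 f'_c b) = (8.51 − 1.17) × 60/(0.85 × 3 × 13.4) = 12.888 in.
c = a/β₁ = 12.888/0.85 = 15.162 in; ε'_s = 0.003(c − d')/c = 0.0025 ≥ ε_y = 0.0021, so the compression steel yields.
M_n = (A_s − A'_s) f_y (d − a/2) + A'_s f_y (d − d') = 440.4 × (26.8 − 6.444) + 70.2 × (26.8 − 2.4) = 8964.8 + 1712.9 = 10677.7 kip·in = 10677.7/12 = 889.81 kip·ft.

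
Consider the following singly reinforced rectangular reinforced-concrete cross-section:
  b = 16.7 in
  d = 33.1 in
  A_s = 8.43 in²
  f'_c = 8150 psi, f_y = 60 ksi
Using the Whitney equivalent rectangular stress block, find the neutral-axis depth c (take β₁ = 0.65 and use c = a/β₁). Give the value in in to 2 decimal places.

T = A_s f_y = 8.43 × 60 = 505.8 kips.
a = T/(0.85 f'_c b) = 505.8/(0.85 × 8.15 × 16.7) = 4.3721 in.
With β₁ = 0.65, c = a/β₁ = 4.3721/0.65 = 6.73 in.

c ≈ 6.73 in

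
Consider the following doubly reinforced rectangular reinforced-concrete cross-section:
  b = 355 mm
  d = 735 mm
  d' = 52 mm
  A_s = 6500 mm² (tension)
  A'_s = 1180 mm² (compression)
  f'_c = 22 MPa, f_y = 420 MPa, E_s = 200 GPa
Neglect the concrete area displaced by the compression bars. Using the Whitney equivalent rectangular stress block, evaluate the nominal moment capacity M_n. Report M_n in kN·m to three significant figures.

Assume both tension and compression steel yield.
Net tension couple steel: A_s − A'_s = 5320 mm².
a = (A_s − A'_s) f_y / (0.85 f'_c b) = 2234400/(0.85 × 22 × 355) = 336.58 mm.
c = a/β₁ = 336.58/0.85 = 395.98 mm; ε'_s = 0.003(c − d')/c = 0.0026 ≥ f_y/E_s = 0.0021, so compression steel does yield.
M_n = (A_s − A'_s) f_y (d − a/2) + A'_s f_y (d − d') = [2234400 × (735 − 168.29) + 495600 × (735 − 52)] × 10⁻⁶ = 1266.26 + 338.49 = 1604.75 kN·m.

M_n ≈ 1600 kN·m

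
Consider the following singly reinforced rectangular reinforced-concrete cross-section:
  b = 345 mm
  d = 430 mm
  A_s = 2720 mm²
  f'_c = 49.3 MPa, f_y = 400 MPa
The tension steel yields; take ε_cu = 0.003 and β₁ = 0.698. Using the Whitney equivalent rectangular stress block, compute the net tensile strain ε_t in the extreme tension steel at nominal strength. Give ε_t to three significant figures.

a = A_s f_y/(0.85 f'_c b) = 75.26 mm.
β₁ = 0.698, so c = a/β₁ = 75.26/0.698 = 107.82 mm.
From the linear strain diagram with ε_cu = 0.003: ε_t = 0.003 (d − c)/c = 0.003 × (430 − 107.82)/107.82 = 0.00896.
Since ε_t ≥ 0.005, the section is tension-controlled.

ε_t ≈ 0.00896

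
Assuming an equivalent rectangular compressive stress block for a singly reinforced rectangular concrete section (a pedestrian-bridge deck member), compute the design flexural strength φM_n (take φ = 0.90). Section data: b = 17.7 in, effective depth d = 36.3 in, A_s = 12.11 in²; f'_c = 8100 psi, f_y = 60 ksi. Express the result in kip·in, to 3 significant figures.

φM_n ≈ 21800 kip·in

T = A_s f_y = 12.11 × 60 = 726.6 kips.
a = T/(0.85 f'_c b) = 726.6/(0.85 × 8.1 × 17.7) = 5.962 in.
M_n = T(d − a/2) = 726.6 × (36.3 − 2.981) = 24209.6 kip·in.
φM_n = 0.90 × 24209.6 = 21788.6 kip·in.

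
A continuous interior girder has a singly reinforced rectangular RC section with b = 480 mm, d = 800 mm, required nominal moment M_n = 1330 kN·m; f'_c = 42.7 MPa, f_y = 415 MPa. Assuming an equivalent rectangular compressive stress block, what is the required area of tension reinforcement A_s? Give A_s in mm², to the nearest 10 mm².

With M_n = 0.85 f'_c a b (d − a/2), solve the quadratic for a:
a = d − √(d² − 2M_n/(0.85 f'_c b)) = 800 − √(800² − 2 × 1330×10⁶/(0.85 × 42.7 × 480)) = 101.92 mm.
A_s = 0.85 f'_c a b / f_y = 0.85 × 42.7 × 101.92 × 480 / 415 = 4278.6 mm².

A_s ≈ 4280 mm²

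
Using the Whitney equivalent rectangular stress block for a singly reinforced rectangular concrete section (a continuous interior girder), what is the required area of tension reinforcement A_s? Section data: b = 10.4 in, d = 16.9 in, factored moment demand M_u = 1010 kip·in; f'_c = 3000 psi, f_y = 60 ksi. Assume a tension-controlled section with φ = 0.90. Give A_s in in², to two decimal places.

A_s ≈ 1.20 in²

M_n = M_u/φ = 1010/0.90 = 1122.22 kip·in.
From M_n = 0.85 f'_c a b (d − a/2):
a = d − √(d² − 2M_n/(0.85 f'_c b)) = 16.9 − √(16.9² − 2 × 1122.22/(0.85 × 3 × 10.4)) = 2.723 in.
A_s = 0.85 f'_c a b / f_y = 0.85 × 3 × 2.723 × 10.4 / 60 = 1.204 in².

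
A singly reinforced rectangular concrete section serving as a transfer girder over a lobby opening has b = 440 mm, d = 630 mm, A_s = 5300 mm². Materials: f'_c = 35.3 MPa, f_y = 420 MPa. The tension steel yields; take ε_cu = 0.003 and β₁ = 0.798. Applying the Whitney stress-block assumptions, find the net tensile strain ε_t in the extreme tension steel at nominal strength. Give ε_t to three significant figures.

a = A_s f_y/(0.85 f'_c b) = 168.61 mm.
β₁ = 0.798, so c = a/β₁ = 168.61/0.798 = 211.29 mm.
From the linear strain diagram with ε_cu = 0.003: ε_t = 0.003 (d − c)/c = 0.003 × (630 − 211.29)/211.29 = 0.00595.
Since ε_t ≥ 0.005, the section is tension-controlled.

ε_t ≈ 0.00595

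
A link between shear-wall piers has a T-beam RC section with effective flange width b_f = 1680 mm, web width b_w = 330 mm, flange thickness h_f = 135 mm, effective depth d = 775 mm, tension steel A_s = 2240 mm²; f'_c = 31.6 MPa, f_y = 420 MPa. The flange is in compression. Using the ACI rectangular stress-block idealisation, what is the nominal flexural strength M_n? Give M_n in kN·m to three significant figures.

M_n ≈ 719 kN·m

Tension: T = A_s f_y = 2240 × 420 = 940800 N.
Try a within the flange: a = T/(0.85 f'_c b_f) = 940800/(0.85 × 31.6 × 1680) = 20.85 mm.
Since a = 20.85 ≤ h_f = 135 mm, the stress block lies entirely in the flange; analyse as a rectangular beam of width b_f.
M_n = T(d − a/2) = 940800 × (775 − 10.425) = 719.31 × 10⁶ N·mm.
M_n = 719.31 kN·m.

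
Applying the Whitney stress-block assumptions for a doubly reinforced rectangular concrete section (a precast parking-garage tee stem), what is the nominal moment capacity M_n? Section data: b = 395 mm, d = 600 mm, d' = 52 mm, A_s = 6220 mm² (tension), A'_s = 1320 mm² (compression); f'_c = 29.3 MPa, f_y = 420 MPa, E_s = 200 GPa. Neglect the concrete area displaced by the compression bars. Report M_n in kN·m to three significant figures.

Assume both tension and compression steel yield.
Net tension couple steel: A_s − A'_s = 4900 mm².
a = (A_s − A'_s) f_y / (0.85 f'_c b) = 2058000/(0.85 × 29.3 × 395) = 209.20 mm.
c = a/β₁ = 209.20/0.841 = 248.75 mm; ε'_s = 0.003(c − d')/c = 0.0024 ≥ f_y/E_s = 0.0021, so compression steel does yield.
M_n = (A_s − A'_s) f_y (d − a/2) + A'_s f_y (d − d') = [2058000 × (600 − 104.6) + 554400 × (600 − 52)] × 10⁻⁶ = 1019.53 + 303.81 = 1323.34 kN·m.

M_n ≈ 1320 kN·m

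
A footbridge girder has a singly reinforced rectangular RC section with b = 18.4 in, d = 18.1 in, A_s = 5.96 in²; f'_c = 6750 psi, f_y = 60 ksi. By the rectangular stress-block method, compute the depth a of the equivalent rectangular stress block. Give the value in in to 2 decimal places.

a ≈ 3.39 in

T = A_s f_y = 5.96 × 60 = 357.6 kips.
a = T/(0.85 f'_c b) = 357.6/(0.85 × 6.75 × 18.4) = 3.39 in.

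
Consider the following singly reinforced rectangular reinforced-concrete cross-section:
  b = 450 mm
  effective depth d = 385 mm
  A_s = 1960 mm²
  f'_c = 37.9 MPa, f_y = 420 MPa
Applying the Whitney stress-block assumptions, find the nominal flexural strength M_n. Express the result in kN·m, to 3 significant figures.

M_n ≈ 294 kN·m

T = A_s f_y = 1960 × 420 = 823200 N = 823.2 kN.
From C = T: a = T/(0.85 f'_c b) = 823200/(0.85 × 37.9 × 450) = 56.79 mm.
M_n = T(d − a/2) = 823.2 kN × (385 − 28.395) mm = 293.56 kN·m.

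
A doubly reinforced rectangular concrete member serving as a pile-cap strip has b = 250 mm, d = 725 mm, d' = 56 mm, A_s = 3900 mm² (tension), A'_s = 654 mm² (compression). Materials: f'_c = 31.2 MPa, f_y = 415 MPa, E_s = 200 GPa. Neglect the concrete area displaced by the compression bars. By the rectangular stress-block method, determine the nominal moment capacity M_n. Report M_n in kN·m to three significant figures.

M_n ≈ 1020 kN·m

Assume both tension and compression steel yield.
Net tension couple steel: A_s − A'_s = 3246 mm².
a = (A_s − A'_s) f_y / (0.85 f'_c b) = 1347090/(0.85 × 31.2 × 250) = 203.18 mm.
c = a/β₁ = 203.18/0.827 = 245.68 mm; ε'_s = 0.003(c − d')/c = 0.0023 ≥ f_y/E_s = 0.0021, so compression steel does yield.
M_n = (A_s − A'_s) f_y (d − a/2) + A'_s f_y (d − d') = [1347090 × (725 − 101.59) + 271410 × (725 − 56)] × 10⁻⁶ = 839.79 + 181.57 = 1021.36 kN·m.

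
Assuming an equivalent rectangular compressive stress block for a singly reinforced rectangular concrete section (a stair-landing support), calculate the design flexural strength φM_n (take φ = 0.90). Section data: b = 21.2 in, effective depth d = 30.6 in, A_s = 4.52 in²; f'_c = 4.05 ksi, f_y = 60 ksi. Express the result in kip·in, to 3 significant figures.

φM_n ≈ 7020 kip·in

T = A_s f_y = 4.52 × 60 = 271.2 kips.
a = T/(0.85 f'_c b) = 271.2/(0.85 × 4.05 × 21.2) = 3.716 in.
M_n = T(d − a/2) = 271.2 × (30.6 − 1.858) = 7794.8 kip·in.
φM_n = 0.90 × 7794.8 = 7015.3 kip·in.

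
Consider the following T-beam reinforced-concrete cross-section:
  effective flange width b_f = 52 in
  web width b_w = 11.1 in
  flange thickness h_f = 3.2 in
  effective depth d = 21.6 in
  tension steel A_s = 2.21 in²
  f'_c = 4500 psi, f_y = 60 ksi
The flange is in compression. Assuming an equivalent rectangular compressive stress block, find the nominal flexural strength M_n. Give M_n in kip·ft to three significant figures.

Tension: T = A_s f_y = 2.21 × 60 = 132.6 kips.
Try a within the flange: a = T/(0.85 f'_c b_f) = 132.6/(0.85 × 4.5 × 52) = 0.667 in.
Since a = 0.667 ≤ h_f = 3.2 in, the stress block lies entirely in the flange; analyse as a rectangular beam of width b_f.
M_n = T(d − a/2) = 132.6 × (21.6 − 0.3335) = 2819.9 kip·in.
M_n = 2819.9/12 = 234.99 kip·ft.

M_n ≈ 235 kip·ft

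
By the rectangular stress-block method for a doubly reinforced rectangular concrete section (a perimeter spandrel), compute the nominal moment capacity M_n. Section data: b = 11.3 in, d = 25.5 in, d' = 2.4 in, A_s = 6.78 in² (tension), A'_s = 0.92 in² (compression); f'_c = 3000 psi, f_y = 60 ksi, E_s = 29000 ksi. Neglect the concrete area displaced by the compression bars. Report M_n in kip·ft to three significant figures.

M_n ≈ 675 kip·ft

Assume both steels yield.
a = (A_s − A'_s) f_y/(0.85 f'_c b) = (6.78 − 0.92) × 60/(0.85 × 3 × 11.3) = 12.202 in.
c = a/β₁ = 12.202/0.85 = 14.355 in; ε'_s = 0.003(c − d')/c = 0.0025 ≥ ε_y = 0.0021, so the compression steel yields.
M_n = (A_s − A'_s) f_y (d − a/2) + A'_s f_y (d − d') = 351.6 × (25.5 − 6.101) + 55.2 × (25.5 − 2.4) = 6820.7 + 1275.1 = 8095.8 kip·in = 8095.8/12 = 674.65 kip·ft.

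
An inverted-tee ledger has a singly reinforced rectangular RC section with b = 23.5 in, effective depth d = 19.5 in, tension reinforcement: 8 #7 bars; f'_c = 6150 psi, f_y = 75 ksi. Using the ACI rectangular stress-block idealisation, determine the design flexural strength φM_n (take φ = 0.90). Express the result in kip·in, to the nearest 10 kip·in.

A_s = 8 × 0.6 = 4.8 in².
T = A_s f_y = 4.8 × 75 = 360 kips.
a = T/(0.85 f'_c b) = 360/(0.85 × 6.15 × 23.5) = 2.930 in.
M_n = T(d − a/2) = 360 × (19.5 − 1.465) = 6492.6 kip·in.
φM_n = 0.90 × 6492.6 = 5843.3 kip·in.

φM_n ≈ 5840 kip·in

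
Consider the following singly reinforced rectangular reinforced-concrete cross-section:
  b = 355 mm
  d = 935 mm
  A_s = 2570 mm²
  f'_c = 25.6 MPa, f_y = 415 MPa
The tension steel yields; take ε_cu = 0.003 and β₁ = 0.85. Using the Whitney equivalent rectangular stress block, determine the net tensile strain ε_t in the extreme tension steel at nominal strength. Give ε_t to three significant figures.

ε_t ≈ 0.0143

a = A_s f_y/(0.85 f'_c b) = 138.07 mm.
β₁ = 0.85, so c = a/β₁ = 138.07/0.85 = 162.44 mm.
From the linear strain diagram with ε_cu = 0.003: ε_t = 0.003 (d − c)/c = 0.003 × (935 − 162.44)/162.44 = 0.0143.
Since ε_t ≥ 0.005, the section is tension-controlled.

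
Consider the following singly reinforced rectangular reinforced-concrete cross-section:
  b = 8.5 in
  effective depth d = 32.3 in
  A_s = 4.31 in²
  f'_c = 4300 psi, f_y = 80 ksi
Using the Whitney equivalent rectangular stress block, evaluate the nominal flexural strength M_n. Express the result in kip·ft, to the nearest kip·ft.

T = A_s f_y = 4.31 × 80 = 344.8 kips.
a = T/(0.85 f'_c b) = 344.8/(0.85 × 4.3 × 8.5) = 11.098 in.
M_n = T(d − a/2) = 344.8 × (32.3 − 5.549) = 9223.7 kip·in = 9223.7/12 = 768.64 kip·ft.

M_n ≈ 769 kip·ft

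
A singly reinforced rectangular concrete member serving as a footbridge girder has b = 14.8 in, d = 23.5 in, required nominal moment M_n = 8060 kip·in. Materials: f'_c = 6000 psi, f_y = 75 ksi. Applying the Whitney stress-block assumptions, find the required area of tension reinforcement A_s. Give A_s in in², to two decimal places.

From M_n = 0.85 f'_c a b (d − a/2):
a = d − √(d² − 2M_n/(0.85 f'_c b)) = 23.5 − √(23.5² − 2 × 8060/(0.85 × 6 × 14.8)) = 5.097 in.
A_s = 0.85 f'_c a b / f_y = 0.85 × 6 × 5.097 × 14.8 / 75 = 5.130 in².

A_s ≈ 5.13 in²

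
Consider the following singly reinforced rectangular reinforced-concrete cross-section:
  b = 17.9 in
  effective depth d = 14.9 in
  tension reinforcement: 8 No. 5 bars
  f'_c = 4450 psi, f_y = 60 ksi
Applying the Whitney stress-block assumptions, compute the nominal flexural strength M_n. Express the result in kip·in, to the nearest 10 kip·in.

M_n ≈ 2050 kip·in

A_s = 8 × 0.31 = 2.48 in².
T = A_s f_y = 2.48 × 60 = 148.8 kips.
a = T/(0.85 f'_c b) = 148.8/(0.85 × 4.45 × 17.9) = 2.198 in.
M_n = T(d − a/2) = 148.8 × (14.9 − 1.099) = 2053.6 kip·in.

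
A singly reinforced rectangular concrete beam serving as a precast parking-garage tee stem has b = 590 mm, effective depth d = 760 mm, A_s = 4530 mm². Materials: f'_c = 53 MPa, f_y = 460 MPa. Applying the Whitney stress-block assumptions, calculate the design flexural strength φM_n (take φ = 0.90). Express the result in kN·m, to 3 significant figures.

φM_n ≈ 1350 kN·m

T = A_s f_y = 4530 × 460 = 2083800 N = 2083.8 kN.
From C = T: a = T/(0.85 f'_c b) = 2083800/(0.85 × 53 × 590) = 78.40 mm.
M_n = T(d − a/2) = 2083.8 kN × (760 − 39.2) mm = 1502.00 kN·m.
φM_n = 0.90 × 1502.00 = 1351.80 kN·m.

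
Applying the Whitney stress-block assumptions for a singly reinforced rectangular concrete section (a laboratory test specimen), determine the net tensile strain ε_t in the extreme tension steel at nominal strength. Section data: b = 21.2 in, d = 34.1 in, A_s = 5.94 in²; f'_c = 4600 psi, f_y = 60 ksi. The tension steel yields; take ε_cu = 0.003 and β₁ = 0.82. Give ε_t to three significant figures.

ε_t ≈ 0.0165

a = A_s f_y/(0.85 f'_c b) = 4.300 in.
β₁ = 0.82, so c = a/β₁ = 4.300/0.82 = 5.244 in.
From the linear strain diagram with ε_cu = 0.003: ε_t = 0.003 (d − c)/c = 0.003 × (34.1 − 5.244)/5.244 = 0.0165.
Since ε_t ≥ 0.005, the section is tension-controlled.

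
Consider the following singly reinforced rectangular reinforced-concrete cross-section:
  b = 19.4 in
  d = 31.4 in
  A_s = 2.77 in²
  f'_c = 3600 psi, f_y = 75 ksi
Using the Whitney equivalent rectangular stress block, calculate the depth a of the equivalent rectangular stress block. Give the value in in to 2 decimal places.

T = A_s f_y = 2.77 × 75 = 207.75 kips.
a = T/(0.85 f'_c b) = 207.75/(0.85 × 3.6 × 19.4) = 3.50 in.

a ≈ 3.50 in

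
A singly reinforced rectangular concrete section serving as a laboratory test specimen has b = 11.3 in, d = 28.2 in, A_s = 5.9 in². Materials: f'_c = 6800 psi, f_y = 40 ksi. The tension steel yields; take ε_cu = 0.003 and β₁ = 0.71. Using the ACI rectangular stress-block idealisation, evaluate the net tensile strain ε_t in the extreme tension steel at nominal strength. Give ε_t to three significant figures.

ε_t ≈ 0.0136

a = A_s f_y/(0.85 f'_c b) = 3.613 in.
β₁ = 0.71, so c = a/β₁ = 3.613/0.71 = 5.089 in.
From the linear strain diagram with ε_cu = 0.003: ε_t = 0.003 (d − c)/c = 0.003 × (28.2 − 5.089)/5.089 = 0.0136.
Since ε_t ≥ 0.005, the section is tension-controlled.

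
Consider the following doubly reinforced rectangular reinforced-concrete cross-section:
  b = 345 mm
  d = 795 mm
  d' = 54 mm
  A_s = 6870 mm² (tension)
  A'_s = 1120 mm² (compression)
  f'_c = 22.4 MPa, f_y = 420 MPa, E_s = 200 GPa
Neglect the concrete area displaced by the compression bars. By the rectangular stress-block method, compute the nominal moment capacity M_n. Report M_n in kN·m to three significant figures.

Assume both tension and compression steel yield.
Net tension couple steel: A_s − A'_s = 5750 mm².
a = (A_s − A'_s) f_y / (0.85 f'_c b) = 2415000/(0.85 × 22.4 × 345) = 367.65 mm.
c = a/β₁ = 367.65/0.85 = 432.53 mm; ε'_s = 0.003(c − d')/c = 0.0026 ≥ f_y/E_s = 0.0021, so compression steel does yield.
M_n = (A_s − A'_s) f_y (d − a/2) + A'_s f_y (d − d') = [2415000 × (795 − 183.825) + 470400 × (795 − 54)] × 10⁻⁶ = 1475.99 + 348.57 = 1824.56 kN·m.

M_n ≈ 1820 kN·m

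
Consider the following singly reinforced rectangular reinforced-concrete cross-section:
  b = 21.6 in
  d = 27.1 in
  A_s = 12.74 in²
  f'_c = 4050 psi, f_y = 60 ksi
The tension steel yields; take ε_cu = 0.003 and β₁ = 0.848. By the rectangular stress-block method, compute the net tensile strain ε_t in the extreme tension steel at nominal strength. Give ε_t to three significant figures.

a = A_s f_y/(0.85 f'_c b) = 10.280 in.
β₁ = 0.848, so c = a/β₁ = 10.280/0.848 = 12.123 in.
From the linear strain diagram with ε_cu = 0.003: ε_t = 0.003 (d − c)/c = 0.003 × (27.1 − 12.123)/12.123 = 0.00371.
ε_t < 0.004 — the section is over-reinforced for flexure under ACI limits.

ε_t ≈ 0.00371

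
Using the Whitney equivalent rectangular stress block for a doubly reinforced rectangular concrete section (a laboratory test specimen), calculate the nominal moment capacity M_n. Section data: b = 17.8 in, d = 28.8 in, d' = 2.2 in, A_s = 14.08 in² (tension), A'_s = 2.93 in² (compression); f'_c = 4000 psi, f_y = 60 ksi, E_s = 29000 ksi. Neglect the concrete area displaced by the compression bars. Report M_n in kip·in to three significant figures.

M_n ≈ 20200 kip·in

Assume both steels yield.
a = (A_s − A'_s) f_y/(0.85 f'_c b) = (14.08 − 2.93) × 60/(0.85 × 4 × 17.8) = 11.054 in.
c = a/β₁ = 11.054/0.85 = 13.005 in; ε'_s = 0.003(c − d')/c = 0.0025 ≥ ε_y = 0.0021, so the compression steel yields.
M_n = (A_s − A'_s) f_y (d − a/2) + A'_s f_y (d − d') = 669 × (28.8 − 5.527) + 175.8 × (28.8 − 2.2) = 15569.6 + 4676.3 = 20245.9 kip·in.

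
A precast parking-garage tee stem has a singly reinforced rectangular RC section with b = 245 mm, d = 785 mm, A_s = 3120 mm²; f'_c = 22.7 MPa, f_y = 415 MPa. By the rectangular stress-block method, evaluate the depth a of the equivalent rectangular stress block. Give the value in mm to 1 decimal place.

T = A_s f_y = 3120 × 415 = 1294800 N = 1294.8 kN.
Setting C = 0.85 f'_c a b equal to T: a = 1294800/(0.85 × 22.7 × 245) = 273.9 mm.

a ≈ 273.9 mm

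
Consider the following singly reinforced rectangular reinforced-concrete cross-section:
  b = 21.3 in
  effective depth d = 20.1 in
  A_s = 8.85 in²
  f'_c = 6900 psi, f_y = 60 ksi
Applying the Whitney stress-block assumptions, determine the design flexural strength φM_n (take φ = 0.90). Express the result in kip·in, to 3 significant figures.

φM_n ≈ 8590 kip·in

T = A_s f_y = 8.85 × 60 = 531 kips.
a = T/(0.85 f'_c b) = 531/(0.85 × 6.9 × 21.3) = 4.251 in.
M_n = T(d − a/2) = 531 × (20.1 − 2.1255) = 9544.5 kip·in.
φM_n = 0.90 × 9544.5 = 8590.1 kip·in.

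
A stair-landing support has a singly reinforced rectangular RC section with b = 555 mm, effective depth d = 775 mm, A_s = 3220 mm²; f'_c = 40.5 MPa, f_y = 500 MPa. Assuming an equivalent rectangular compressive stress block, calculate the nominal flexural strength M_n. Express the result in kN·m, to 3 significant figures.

M_n ≈ 1180 kN·m

T = A_s f_y = 3220 × 500 = 1610000 N = 1610 kN.
From C = T: a = T/(0.85 f'_c b) = 1610000/(0.85 × 40.5 × 555) = 84.27 mm.
M_n = T(d − a/2) = 1610 kN × (775 − 42.135) mm = 1179.91 kN·m.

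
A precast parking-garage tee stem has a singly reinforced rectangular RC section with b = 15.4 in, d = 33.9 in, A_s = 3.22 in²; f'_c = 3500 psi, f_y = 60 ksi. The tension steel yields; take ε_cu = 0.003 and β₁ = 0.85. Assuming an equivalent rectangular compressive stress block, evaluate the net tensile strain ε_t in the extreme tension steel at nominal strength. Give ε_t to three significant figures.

a = A_s f_y/(0.85 f'_c b) = 4.217 in.
β₁ = 0.85, so c = a/β₁ = 4.217/0.85 = 4.961 in.
From the linear strain diagram with ε_cu = 0.003: ε_t = 0.003 (d − c)/c = 0.003 × (33.9 − 4.961)/4.961 = 0.0175.
Since ε_t ≥ 0.005, the section is tension-controlled.

ε_t ≈ 0.0175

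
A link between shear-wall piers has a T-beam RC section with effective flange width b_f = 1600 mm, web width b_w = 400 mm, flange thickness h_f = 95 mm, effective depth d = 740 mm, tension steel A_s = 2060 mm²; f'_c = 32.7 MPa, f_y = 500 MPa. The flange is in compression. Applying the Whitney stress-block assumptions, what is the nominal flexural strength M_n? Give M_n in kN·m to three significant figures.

M_n ≈ 750 kN·m

Tension: T = A_s f_y = 2060 × 500 = 1030000 N.
Try a within the flange: a = T/(0.85 f'_c b_f) = 1030000/(0.85 × 32.7 × 1600) = 23.16 mm.
Since a = 23.16 ≤ h_f = 95 mm, the stress block lies entirely in the flange; analyse as a rectangular beam of width b_f.
M_n = T(d − a/2) = 1030000 × (740 − 11.58) = 750.27 × 10⁶ N·mm.
M_n = 750.27 kN·m.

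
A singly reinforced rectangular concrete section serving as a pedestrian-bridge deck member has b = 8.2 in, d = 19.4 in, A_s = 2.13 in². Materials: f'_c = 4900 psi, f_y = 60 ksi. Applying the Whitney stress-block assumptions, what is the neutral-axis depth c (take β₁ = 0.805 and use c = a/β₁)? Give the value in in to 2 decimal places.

c ≈ 4.65 in

T = A_s f_y = 2.13 × 60 = 127.8 kips.
a = T/(0.85 f'_c b) = 127.8/(0.85 × 4.9 × 8.2) = 3.7420 in.
With β₁ = 0.805, c = a/β₁ = 3.7420/0.805 = 4.65 in.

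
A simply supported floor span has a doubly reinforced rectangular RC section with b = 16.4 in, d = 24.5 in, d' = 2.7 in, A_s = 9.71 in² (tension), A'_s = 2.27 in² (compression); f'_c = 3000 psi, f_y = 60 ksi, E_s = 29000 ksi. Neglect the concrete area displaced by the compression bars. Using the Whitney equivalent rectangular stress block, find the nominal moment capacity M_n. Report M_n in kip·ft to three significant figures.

Assume both steels yield.
a = (A_s − A'_s) f_y/(0.85 f'_c b) = (9.71 − 2.27) × 60/(0.85 × 3 × 16.4) = 10.674 in.
c = a/β₁ = 10.674/0.85 = 12.558 in; ε'_s = 0.003(c − d')/c = 0.0024 ≥ ε_y = 0.0021, so the compression steel yields.
M_n = (A_s − A'_s) f_y (d − a/2) + A'_s f_y (d − d') = 446.4 × (24.5 − 5.337) + 136.2 × (24.5 − 2.7) = 8554.4 + 2969.2 = 11523.6 kip·in = 11523.6/12 = 960.30 kip·ft.

M_n ≈ 960 kip·ft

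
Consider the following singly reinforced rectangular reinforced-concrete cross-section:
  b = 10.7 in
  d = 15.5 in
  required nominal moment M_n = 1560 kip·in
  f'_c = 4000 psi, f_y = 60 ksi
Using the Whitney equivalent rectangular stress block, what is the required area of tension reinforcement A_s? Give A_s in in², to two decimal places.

From M_n = 0.85 f'_c a b (d − a/2):
a = d − √(d² − 2M_n/(0.85 f'_c b)) = 15.5 − √(15.5² − 2 × 1560/(0.85 × 4 × 10.7)) = 3.071 in.
A_s = 0.85 f'_c a b / f_y = 0.85 × 4 × 3.071 × 10.7 / 60 = 1.862 in².

A_s ≈ 1.86 in²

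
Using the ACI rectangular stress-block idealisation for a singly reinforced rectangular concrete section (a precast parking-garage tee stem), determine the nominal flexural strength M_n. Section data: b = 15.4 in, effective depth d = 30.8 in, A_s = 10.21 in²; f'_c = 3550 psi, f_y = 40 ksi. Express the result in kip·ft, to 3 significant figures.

M_n ≈ 899 kip·ft

T = A_s f_y = 10.21 × 40 = 408.4 kips.
a = T/(0.85 f'_c b) = 408.4/(0.85 × 3.55 × 15.4) = 8.789 in.
M_n = T(d − a/2) = 408.4 × (30.8 − 4.3945) = 10784.0 kip·in = 10784.0/12 = 898.67 kip·ft.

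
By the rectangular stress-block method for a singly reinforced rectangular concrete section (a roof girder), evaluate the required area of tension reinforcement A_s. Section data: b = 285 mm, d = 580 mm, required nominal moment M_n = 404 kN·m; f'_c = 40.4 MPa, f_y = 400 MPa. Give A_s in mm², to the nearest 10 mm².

A_s ≈ 1860 mm²

With M_n = 0.85 f'_c a b (d − a/2), solve the quadratic for a:
a = d − √(d² − 2M_n/(0.85 f'_c b)) = 580 − √(580² − 2 × 404×10⁶/(0.85 × 40.4 × 285)) = 76.17 mm.
A_s = 0.85 f'_c a b / f_y = 0.85 × 40.4 × 76.17 × 285 / 400 = 1863.7 mm².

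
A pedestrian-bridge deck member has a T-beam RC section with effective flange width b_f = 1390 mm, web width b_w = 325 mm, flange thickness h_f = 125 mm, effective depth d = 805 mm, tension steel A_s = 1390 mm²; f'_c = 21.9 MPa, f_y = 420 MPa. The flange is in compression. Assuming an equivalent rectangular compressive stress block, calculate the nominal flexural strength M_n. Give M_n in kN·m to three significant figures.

Tension: T = A_s f_y = 1390 × 420 = 583800 N.
Try a within the flange: a = T/(0.85 f'_c b_f) = 583800/(0.85 × 21.9 × 1390) = 22.56 mm.
Since a = 22.56 ≤ h_f = 125 mm, the stress block lies entirely in the flange; analyse as a rectangular beam of width b_f.
M_n = T(d − a/2) = 583800 × (805 − 11.28) = 463.37 × 10⁶ N·mm.
M_n = 463.37 kN·m.

M_n ≈ 463 kN·m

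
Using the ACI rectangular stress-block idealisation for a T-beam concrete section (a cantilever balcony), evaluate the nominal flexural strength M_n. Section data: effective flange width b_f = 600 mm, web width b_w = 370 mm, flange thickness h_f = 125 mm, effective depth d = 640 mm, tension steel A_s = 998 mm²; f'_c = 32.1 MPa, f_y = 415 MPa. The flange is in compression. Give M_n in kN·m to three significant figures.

Tension: T = A_s f_y = 998 × 415 = 414170 N.
Try a within the flange: a = T/(0.85 f'_c b_f) = 414170/(0.85 × 32.1 × 600) = 25.30 mm.
Since a = 25.30 ≤ h_f = 125 mm, the stress block lies entirely in the flange; analyse as a rectangular beam of width b_f.
M_n = T(d − a/2) = 414170 × (640 − 12.65) = 259.83 × 10⁶ N·mm.
M_n = 259.83 kN·m.

M_n ≈ 260 kN·m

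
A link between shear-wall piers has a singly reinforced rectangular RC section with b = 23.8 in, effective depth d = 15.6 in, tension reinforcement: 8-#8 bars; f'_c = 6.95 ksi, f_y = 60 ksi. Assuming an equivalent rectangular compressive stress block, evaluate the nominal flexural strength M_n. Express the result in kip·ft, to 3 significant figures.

A_s = 8 × 0.79 = 6.32 in².
T = A_s f_y = 6.32 × 60 = 379.2 kips.
a = T/(0.85 f'_c b) = 379.2/(0.85 × 6.95 × 23.8) = 2.697 in.
M_n = T(d − a/2) = 379.2 × (15.6 − 1.3485) = 5404.2 kip·in = 5404.2/12 = 450.35 kip·ft.

M_n ≈ 450 kip·ft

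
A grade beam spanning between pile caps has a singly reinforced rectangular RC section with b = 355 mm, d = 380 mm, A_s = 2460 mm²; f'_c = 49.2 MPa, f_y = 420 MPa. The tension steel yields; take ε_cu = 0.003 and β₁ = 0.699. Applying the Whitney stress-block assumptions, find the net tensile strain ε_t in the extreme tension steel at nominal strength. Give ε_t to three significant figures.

ε_t ≈ 0.00845

a = A_s f_y/(0.85 f'_c b) = 69.59 mm.
β₁ = 0.699, so c = a/β₁ = 69.59/0.699 = 99.56 mm.
From the linear strain diagram with ε_cu = 0.003: ε_t = 0.003 (d − c)/c = 0.003 × (380 − 99.56)/99.56 = 0.00845.
Since ε_t ≥ 0.005, the section is tension-controlled.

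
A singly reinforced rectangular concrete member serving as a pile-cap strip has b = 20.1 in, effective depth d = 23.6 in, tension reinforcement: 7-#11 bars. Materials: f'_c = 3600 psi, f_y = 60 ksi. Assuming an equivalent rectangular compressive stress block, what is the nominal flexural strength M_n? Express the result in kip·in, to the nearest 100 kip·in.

M_n ≈ 12000 kip·in

A_s = 7 × 1.56 = 10.92 in².
T = A_s f_y = 10.92 × 60 = 655.2 kips.
a = T/(0.85 f'_c b) = 655.2/(0.85 × 3.6 × 20.1) = 10.653 in.
M_n = T(d − a/2) = 655.2 × (23.6 − 5.3265) = 11972.8 kip·in.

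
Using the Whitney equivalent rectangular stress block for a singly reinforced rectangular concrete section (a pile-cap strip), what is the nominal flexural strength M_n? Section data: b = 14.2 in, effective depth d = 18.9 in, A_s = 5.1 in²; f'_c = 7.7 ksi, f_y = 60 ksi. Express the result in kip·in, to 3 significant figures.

M_n ≈ 5280 kip·in

T = A_s f_y = 5.1 × 60 = 306 kips.
a = T/(0.85 f'_c b) = 306/(0.85 × 7.7 × 14.2) = 3.292 in.
M_n = T(d − a/2) = 306 × (18.9 − 1.646) = 5279.7 kip·in.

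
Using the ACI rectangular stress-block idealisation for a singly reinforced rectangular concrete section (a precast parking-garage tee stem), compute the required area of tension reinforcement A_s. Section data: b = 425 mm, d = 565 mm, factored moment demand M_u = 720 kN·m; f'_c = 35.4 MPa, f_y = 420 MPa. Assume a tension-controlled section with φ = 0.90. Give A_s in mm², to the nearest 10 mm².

M_n = M_u/φ = 720/0.90 = 800 kN·m.
With M_n = 0.85 f'_c a b (d − a/2), solve the quadratic for a:
a = d − √(d² − 2M_n/(0.85 f'_c b)) = 565 − √(565² − 2 × 800×10⁶/(0.85 × 35.4 × 425)) = 124.42 mm.
A_s = 0.85 f'_c a b / f_y = 0.85 × 35.4 × 124.42 × 425 / 420 = 3788.4 mm².

A_s ≈ 3790 mm²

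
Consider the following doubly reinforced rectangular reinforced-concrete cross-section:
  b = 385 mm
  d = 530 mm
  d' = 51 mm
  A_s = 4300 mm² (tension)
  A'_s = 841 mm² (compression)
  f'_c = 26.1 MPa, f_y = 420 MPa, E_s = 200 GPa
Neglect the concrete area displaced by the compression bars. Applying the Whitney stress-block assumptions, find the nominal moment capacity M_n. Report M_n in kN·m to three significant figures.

M_n ≈ 816 kN·m

Assume both tension and compression steel yield.
Net tension couple steel: A_s − A'_s = 3459 mm².
a = (A_s − A'_s) f_y / (0.85 f'_c b) = 1452780/(0.85 × 26.1 × 385) = 170.09 mm.
c = a/β₁ = 170.09/0.85 = 200.11 mm; ε'_s = 0.003(c − d')/c = 0.0022 ≥ f_y/E_s = 0.0021, so compression steel does yield.
M_n = (A_s − A'_s) f_y (d − a/2) + A'_s f_y (d − d') = [1452780 × (530 − 85.045) + 353220 × (530 − 51)] × 10⁻⁶ = 646.42 + 169.19 = 815.61 kN·m.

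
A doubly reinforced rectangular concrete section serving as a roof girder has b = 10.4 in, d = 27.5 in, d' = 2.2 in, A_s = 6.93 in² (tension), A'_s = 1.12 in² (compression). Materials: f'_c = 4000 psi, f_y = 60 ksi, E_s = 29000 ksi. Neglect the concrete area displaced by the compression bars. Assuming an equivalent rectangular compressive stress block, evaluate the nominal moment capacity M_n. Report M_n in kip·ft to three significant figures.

Assume both steels yield.
a = (A_s − A'_s) f_y/(0.85 f'_c b) = (6.93 − 1.12) × 60/(0.85 × 4 × 10.4) = 9.859 in.
c = a/β₁ = 9.859/0.85 = 11.599 in; ε'_s = 0.003(c − d')/c = 0.0024 ≥ ε_y = 0.0021, so the compression steel yields.
M_n = (A_s − A'_s) f_y (d − a/2) + A'_s f_y (d − d') = 348.6 × (27.5 − 4.9295) + 67.2 × (27.5 − 2.2) = 7868.1 + 1700.2 = 9568.3 kip·in = 9568.3/12 = 797.36 kip·ft.

M_n ≈ 797 kip·ft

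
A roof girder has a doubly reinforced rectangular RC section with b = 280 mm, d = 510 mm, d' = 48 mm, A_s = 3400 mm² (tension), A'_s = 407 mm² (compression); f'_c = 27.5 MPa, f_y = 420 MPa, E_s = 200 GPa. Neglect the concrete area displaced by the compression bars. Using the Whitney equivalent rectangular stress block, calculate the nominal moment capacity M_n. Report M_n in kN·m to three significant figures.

Assume both tension and compression steel yield.
Net tension couple steel: A_s − A'_s = 2993 mm².
a = (A_s − A'_s) f_y / (0.85 f'_c b) = 1257060/(0.85 × 27.5 × 280) = 192.06 mm.
c = a/β₁ = 192.06/0.85 = 225.95 mm; ε'_s = 0.003(c − d')/c = 0.0024 ≥ f_y/E_s = 0.0021, so compression steel does yield.
M_n = (A_s − A'_s) f_y (d − a/2) + A'_s f_y (d − d') = [1257060 × (510 − 96.03) + 170940 × (510 − 48)] × 10⁻⁶ = 520.39 + 78.97 = 599.36 kN·m.

M_n ≈ 599 kN·m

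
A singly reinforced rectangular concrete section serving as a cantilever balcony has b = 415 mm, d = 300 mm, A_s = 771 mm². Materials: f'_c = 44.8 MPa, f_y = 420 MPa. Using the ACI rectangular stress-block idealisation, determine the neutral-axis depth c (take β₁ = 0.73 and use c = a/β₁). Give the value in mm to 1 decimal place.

c ≈ 28.1 mm

T = A_s f_y = 771 × 420 = 323820 N = 323.82 kN.
Setting C = 0.85 f'_c a b equal to T: a = 323820/(0.85 × 44.8 × 415) = 20.491 mm.
With β₁ = 0.73, c = a/β₁ = 20.491/0.73 = 28.1 mm.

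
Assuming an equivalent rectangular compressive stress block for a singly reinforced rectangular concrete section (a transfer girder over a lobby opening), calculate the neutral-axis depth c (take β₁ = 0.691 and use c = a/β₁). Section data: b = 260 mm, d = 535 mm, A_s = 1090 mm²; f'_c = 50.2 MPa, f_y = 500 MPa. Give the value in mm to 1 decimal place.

T = A_s f_y = 1090 × 500 = 545000 N = 545 kN.
Setting C = 0.85 f'_c a b equal to T: a = 545000/(0.85 × 50.2 × 260) = 49.125 mm.
With β₁ = 0.691, c = a/β₁ = 49.125/0.691 = 71.1 mm.

c ≈ 71.1 mm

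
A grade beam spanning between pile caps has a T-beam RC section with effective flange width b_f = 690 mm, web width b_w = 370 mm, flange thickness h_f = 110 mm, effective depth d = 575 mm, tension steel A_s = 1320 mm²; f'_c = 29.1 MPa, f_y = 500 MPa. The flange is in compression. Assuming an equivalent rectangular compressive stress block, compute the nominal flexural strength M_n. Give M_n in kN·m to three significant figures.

M_n ≈ 367 kN·m

Tension: T = A_s f_y = 1320 × 500 = 660000 N.
Try a within the flange: a = T/(0.85 f'_c b_f) = 660000/(0.85 × 29.1 × 690) = 38.67 mm.
Since a = 38.67 ≤ h_f = 110 mm, the stress block lies entirely in the flange; analyse as a rectangular beam of width b_f.
M_n = T(d − a/2) = 660000 × (575 − 19.335) = 366.74 × 10⁶ N·mm.
M_n = 366.74 kN·m.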